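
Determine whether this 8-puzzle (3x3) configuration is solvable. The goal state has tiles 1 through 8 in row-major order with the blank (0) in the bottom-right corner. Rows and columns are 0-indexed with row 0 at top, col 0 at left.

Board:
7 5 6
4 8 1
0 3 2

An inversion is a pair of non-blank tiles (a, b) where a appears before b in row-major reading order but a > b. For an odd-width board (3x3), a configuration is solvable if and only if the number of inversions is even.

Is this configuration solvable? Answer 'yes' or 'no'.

Answer: no

Derivation:
Inversions (pairs i<j in row-major order where tile[i] > tile[j] > 0): 21
21 is odd, so the puzzle is not solvable.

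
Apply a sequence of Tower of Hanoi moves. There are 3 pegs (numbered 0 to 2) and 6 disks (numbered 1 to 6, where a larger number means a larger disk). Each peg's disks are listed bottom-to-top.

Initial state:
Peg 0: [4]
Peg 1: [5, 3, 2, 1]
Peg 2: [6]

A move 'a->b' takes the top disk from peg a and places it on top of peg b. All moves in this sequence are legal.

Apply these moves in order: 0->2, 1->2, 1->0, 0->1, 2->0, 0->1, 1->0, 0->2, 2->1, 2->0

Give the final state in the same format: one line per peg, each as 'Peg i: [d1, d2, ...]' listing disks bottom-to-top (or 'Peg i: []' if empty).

After move 1 (0->2):
Peg 0: []
Peg 1: [5, 3, 2, 1]
Peg 2: [6, 4]

After move 2 (1->2):
Peg 0: []
Peg 1: [5, 3, 2]
Peg 2: [6, 4, 1]

After move 3 (1->0):
Peg 0: [2]
Peg 1: [5, 3]
Peg 2: [6, 4, 1]

After move 4 (0->1):
Peg 0: []
Peg 1: [5, 3, 2]
Peg 2: [6, 4, 1]

After move 5 (2->0):
Peg 0: [1]
Peg 1: [5, 3, 2]
Peg 2: [6, 4]

After move 6 (0->1):
Peg 0: []
Peg 1: [5, 3, 2, 1]
Peg 2: [6, 4]

After move 7 (1->0):
Peg 0: [1]
Peg 1: [5, 3, 2]
Peg 2: [6, 4]

After move 8 (0->2):
Peg 0: []
Peg 1: [5, 3, 2]
Peg 2: [6, 4, 1]

After move 9 (2->1):
Peg 0: []
Peg 1: [5, 3, 2, 1]
Peg 2: [6, 4]

After move 10 (2->0):
Peg 0: [4]
Peg 1: [5, 3, 2, 1]
Peg 2: [6]

Answer: Peg 0: [4]
Peg 1: [5, 3, 2, 1]
Peg 2: [6]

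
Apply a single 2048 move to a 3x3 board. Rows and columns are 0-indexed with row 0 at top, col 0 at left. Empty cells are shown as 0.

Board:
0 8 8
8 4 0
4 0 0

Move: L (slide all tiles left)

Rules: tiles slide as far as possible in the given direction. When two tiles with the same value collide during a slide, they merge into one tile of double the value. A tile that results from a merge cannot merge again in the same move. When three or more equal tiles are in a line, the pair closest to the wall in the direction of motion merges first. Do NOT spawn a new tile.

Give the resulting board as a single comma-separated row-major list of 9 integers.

Slide left:
row 0: [0, 8, 8] -> [16, 0, 0]
row 1: [8, 4, 0] -> [8, 4, 0]
row 2: [4, 0, 0] -> [4, 0, 0]

Answer: 16, 0, 0, 8, 4, 0, 4, 0, 0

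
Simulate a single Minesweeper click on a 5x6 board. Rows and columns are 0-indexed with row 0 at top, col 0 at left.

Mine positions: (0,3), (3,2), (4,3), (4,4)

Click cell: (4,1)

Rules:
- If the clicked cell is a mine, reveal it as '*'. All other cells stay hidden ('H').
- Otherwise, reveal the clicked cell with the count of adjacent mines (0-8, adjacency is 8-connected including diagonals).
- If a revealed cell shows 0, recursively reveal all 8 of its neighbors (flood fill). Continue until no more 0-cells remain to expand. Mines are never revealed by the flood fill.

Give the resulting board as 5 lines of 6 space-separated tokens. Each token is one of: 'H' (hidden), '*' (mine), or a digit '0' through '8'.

H H H H H H
H H H H H H
H H H H H H
H H H H H H
H 1 H H H H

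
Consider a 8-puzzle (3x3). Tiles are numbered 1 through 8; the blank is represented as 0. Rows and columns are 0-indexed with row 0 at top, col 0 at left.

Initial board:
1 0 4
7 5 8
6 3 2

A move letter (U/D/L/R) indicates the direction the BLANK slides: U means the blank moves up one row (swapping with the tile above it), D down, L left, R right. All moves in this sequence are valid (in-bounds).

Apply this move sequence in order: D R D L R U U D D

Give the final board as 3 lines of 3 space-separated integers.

Answer: 1 5 4
7 8 2
6 3 0

Derivation:
After move 1 (D):
1 5 4
7 0 8
6 3 2

After move 2 (R):
1 5 4
7 8 0
6 3 2

After move 3 (D):
1 5 4
7 8 2
6 3 0

After move 4 (L):
1 5 4
7 8 2
6 0 3

After move 5 (R):
1 5 4
7 8 2
6 3 0

After move 6 (U):
1 5 4
7 8 0
6 3 2

After move 7 (U):
1 5 0
7 8 4
6 3 2

After move 8 (D):
1 5 4
7 8 0
6 3 2

After move 9 (D):
1 5 4
7 8 2
6 3 0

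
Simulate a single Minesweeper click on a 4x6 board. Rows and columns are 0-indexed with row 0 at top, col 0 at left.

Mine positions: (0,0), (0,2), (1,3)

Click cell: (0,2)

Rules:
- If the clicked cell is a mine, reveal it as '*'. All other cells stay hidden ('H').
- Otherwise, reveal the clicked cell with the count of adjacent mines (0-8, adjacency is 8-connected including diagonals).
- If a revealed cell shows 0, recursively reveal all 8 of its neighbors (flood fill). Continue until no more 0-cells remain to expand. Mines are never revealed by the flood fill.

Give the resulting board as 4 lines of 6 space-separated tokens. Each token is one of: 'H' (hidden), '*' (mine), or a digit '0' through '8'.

H H * H H H
H H H H H H
H H H H H H
H H H H H H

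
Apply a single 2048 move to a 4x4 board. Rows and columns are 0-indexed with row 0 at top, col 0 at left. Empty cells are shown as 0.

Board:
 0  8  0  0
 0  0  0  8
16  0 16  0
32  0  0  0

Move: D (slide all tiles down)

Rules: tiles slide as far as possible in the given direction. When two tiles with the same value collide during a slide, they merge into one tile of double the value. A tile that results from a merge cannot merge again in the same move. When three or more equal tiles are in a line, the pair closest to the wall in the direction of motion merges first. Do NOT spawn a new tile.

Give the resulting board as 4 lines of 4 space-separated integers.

Answer:  0  0  0  0
 0  0  0  0
16  0  0  0
32  8 16  8

Derivation:
Slide down:
col 0: [0, 0, 16, 32] -> [0, 0, 16, 32]
col 1: [8, 0, 0, 0] -> [0, 0, 0, 8]
col 2: [0, 0, 16, 0] -> [0, 0, 0, 16]
col 3: [0, 8, 0, 0] -> [0, 0, 0, 8]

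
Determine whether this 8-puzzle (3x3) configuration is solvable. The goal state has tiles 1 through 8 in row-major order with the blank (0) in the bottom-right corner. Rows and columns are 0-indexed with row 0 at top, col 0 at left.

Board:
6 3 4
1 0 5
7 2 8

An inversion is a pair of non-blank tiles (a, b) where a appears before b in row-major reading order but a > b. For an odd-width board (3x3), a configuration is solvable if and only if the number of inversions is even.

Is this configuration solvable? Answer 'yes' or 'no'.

Inversions (pairs i<j in row-major order where tile[i] > tile[j] > 0): 11
11 is odd, so the puzzle is not solvable.

Answer: no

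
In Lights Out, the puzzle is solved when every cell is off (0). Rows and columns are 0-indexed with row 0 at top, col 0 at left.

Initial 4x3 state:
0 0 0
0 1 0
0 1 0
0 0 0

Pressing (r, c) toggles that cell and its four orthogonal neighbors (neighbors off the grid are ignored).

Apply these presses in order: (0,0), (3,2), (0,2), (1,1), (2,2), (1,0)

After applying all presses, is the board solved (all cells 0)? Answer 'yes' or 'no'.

Answer: no

Derivation:
After press 1 at (0,0):
1 1 0
1 1 0
0 1 0
0 0 0

After press 2 at (3,2):
1 1 0
1 1 0
0 1 1
0 1 1

After press 3 at (0,2):
1 0 1
1 1 1
0 1 1
0 1 1

After press 4 at (1,1):
1 1 1
0 0 0
0 0 1
0 1 1

After press 5 at (2,2):
1 1 1
0 0 1
0 1 0
0 1 0

After press 6 at (1,0):
0 1 1
1 1 1
1 1 0
0 1 0

Lights still on: 8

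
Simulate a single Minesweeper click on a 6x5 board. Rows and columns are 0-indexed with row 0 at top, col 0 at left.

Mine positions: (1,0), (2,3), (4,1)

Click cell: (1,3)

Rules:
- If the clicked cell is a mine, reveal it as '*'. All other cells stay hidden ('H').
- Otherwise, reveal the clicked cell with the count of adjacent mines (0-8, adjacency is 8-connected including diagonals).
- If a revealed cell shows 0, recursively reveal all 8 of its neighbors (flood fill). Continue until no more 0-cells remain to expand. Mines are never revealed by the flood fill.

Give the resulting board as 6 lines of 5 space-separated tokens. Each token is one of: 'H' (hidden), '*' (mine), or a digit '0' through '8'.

H H H H H
H H H 1 H
H H H H H
H H H H H
H H H H H
H H H H H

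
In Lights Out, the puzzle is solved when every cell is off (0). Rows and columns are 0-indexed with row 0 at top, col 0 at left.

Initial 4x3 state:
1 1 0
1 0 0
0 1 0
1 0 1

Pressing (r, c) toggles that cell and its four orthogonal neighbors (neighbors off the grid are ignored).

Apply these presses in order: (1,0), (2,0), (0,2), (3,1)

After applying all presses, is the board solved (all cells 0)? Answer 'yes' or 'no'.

After press 1 at (1,0):
0 1 0
0 1 0
1 1 0
1 0 1

After press 2 at (2,0):
0 1 0
1 1 0
0 0 0
0 0 1

After press 3 at (0,2):
0 0 1
1 1 1
0 0 0
0 0 1

After press 4 at (3,1):
0 0 1
1 1 1
0 1 0
1 1 0

Lights still on: 7

Answer: no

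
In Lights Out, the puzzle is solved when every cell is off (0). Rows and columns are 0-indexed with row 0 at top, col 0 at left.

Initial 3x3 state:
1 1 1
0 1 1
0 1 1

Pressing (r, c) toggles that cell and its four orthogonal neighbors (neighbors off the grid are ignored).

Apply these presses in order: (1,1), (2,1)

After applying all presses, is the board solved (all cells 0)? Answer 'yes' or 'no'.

After press 1 at (1,1):
1 0 1
1 0 0
0 0 1

After press 2 at (2,1):
1 0 1
1 1 0
1 1 0

Lights still on: 6

Answer: no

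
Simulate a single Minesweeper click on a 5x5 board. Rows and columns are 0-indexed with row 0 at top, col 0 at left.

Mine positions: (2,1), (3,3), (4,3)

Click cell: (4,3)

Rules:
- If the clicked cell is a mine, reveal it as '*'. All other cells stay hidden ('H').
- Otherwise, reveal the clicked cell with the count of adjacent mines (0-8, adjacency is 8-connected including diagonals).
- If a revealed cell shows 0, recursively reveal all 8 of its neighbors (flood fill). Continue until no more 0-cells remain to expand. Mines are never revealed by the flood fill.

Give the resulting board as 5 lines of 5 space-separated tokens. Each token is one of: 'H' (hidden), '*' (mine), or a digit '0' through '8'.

H H H H H
H H H H H
H H H H H
H H H H H
H H H * H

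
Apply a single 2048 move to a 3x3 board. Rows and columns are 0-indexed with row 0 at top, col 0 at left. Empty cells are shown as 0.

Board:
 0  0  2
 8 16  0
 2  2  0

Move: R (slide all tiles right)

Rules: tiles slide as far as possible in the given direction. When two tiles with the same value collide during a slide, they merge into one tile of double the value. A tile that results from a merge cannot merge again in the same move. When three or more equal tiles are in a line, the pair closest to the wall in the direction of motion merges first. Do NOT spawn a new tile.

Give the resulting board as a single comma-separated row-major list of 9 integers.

Slide right:
row 0: [0, 0, 2] -> [0, 0, 2]
row 1: [8, 16, 0] -> [0, 8, 16]
row 2: [2, 2, 0] -> [0, 0, 4]

Answer: 0, 0, 2, 0, 8, 16, 0, 0, 4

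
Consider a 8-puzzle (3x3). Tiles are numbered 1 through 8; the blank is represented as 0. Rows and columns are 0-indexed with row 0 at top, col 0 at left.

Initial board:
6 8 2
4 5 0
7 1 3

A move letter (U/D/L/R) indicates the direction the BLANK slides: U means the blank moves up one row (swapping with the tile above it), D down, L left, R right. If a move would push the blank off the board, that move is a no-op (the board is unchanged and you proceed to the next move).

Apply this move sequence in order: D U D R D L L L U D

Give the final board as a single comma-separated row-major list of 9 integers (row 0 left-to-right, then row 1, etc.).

After move 1 (D):
6 8 2
4 5 3
7 1 0

After move 2 (U):
6 8 2
4 5 0
7 1 3

After move 3 (D):
6 8 2
4 5 3
7 1 0

After move 4 (R):
6 8 2
4 5 3
7 1 0

After move 5 (D):
6 8 2
4 5 3
7 1 0

After move 6 (L):
6 8 2
4 5 3
7 0 1

After move 7 (L):
6 8 2
4 5 3
0 7 1

After move 8 (L):
6 8 2
4 5 3
0 7 1

After move 9 (U):
6 8 2
0 5 3
4 7 1

After move 10 (D):
6 8 2
4 5 3
0 7 1

Answer: 6, 8, 2, 4, 5, 3, 0, 7, 1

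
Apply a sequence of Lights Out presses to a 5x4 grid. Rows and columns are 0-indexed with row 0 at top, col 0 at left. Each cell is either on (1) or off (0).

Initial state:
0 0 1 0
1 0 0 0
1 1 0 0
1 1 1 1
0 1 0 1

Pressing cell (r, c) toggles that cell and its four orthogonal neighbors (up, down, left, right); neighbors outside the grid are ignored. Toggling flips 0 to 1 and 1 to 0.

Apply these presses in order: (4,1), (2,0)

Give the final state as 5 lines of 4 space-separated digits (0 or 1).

Answer: 0 0 1 0
0 0 0 0
0 0 0 0
0 0 1 1
1 0 1 1

Derivation:
After press 1 at (4,1):
0 0 1 0
1 0 0 0
1 1 0 0
1 0 1 1
1 0 1 1

After press 2 at (2,0):
0 0 1 0
0 0 0 0
0 0 0 0
0 0 1 1
1 0 1 1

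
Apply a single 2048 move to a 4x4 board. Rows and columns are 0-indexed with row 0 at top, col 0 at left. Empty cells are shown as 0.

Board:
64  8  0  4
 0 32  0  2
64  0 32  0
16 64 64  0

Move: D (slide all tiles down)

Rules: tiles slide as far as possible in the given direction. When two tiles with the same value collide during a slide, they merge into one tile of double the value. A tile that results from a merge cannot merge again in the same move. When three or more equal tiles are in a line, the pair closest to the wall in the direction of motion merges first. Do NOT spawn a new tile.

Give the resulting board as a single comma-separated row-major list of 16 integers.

Slide down:
col 0: [64, 0, 64, 16] -> [0, 0, 128, 16]
col 1: [8, 32, 0, 64] -> [0, 8, 32, 64]
col 2: [0, 0, 32, 64] -> [0, 0, 32, 64]
col 3: [4, 2, 0, 0] -> [0, 0, 4, 2]

Answer: 0, 0, 0, 0, 0, 8, 0, 0, 128, 32, 32, 4, 16, 64, 64, 2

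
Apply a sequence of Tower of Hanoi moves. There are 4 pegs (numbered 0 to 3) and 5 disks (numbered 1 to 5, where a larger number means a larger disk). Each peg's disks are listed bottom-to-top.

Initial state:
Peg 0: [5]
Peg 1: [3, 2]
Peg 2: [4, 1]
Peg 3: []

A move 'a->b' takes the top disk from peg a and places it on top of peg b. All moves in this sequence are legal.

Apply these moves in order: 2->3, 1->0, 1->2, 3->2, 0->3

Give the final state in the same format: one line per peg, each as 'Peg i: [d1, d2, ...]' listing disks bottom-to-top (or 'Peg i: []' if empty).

After move 1 (2->3):
Peg 0: [5]
Peg 1: [3, 2]
Peg 2: [4]
Peg 3: [1]

After move 2 (1->0):
Peg 0: [5, 2]
Peg 1: [3]
Peg 2: [4]
Peg 3: [1]

After move 3 (1->2):
Peg 0: [5, 2]
Peg 1: []
Peg 2: [4, 3]
Peg 3: [1]

After move 4 (3->2):
Peg 0: [5, 2]
Peg 1: []
Peg 2: [4, 3, 1]
Peg 3: []

After move 5 (0->3):
Peg 0: [5]
Peg 1: []
Peg 2: [4, 3, 1]
Peg 3: [2]

Answer: Peg 0: [5]
Peg 1: []
Peg 2: [4, 3, 1]
Peg 3: [2]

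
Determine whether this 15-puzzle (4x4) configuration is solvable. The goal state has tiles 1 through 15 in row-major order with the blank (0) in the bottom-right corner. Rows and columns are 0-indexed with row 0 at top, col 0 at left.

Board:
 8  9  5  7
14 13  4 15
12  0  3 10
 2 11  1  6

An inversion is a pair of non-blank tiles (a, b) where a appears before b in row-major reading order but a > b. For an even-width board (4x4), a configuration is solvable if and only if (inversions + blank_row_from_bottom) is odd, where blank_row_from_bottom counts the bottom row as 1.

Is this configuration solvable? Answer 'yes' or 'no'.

Inversions: 64
Blank is in row 2 (0-indexed from top), which is row 2 counting from the bottom (bottom = 1).
64 + 2 = 66, which is even, so the puzzle is not solvable.

Answer: no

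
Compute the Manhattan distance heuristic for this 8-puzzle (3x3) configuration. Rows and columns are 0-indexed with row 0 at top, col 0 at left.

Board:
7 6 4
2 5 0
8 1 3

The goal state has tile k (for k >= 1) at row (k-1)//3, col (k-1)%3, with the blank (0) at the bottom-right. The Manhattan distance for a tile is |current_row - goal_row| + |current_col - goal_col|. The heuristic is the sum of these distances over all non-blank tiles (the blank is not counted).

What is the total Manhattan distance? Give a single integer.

Tile 7: at (0,0), goal (2,0), distance |0-2|+|0-0| = 2
Tile 6: at (0,1), goal (1,2), distance |0-1|+|1-2| = 2
Tile 4: at (0,2), goal (1,0), distance |0-1|+|2-0| = 3
Tile 2: at (1,0), goal (0,1), distance |1-0|+|0-1| = 2
Tile 5: at (1,1), goal (1,1), distance |1-1|+|1-1| = 0
Tile 8: at (2,0), goal (2,1), distance |2-2|+|0-1| = 1
Tile 1: at (2,1), goal (0,0), distance |2-0|+|1-0| = 3
Tile 3: at (2,2), goal (0,2), distance |2-0|+|2-2| = 2
Sum: 2 + 2 + 3 + 2 + 0 + 1 + 3 + 2 = 15

Answer: 15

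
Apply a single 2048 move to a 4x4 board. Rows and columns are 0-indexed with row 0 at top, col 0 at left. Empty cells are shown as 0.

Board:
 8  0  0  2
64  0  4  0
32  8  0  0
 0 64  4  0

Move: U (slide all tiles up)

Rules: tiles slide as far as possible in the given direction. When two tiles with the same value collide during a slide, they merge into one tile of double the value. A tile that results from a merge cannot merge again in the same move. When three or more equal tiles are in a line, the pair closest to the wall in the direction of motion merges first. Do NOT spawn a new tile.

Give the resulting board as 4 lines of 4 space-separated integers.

Slide up:
col 0: [8, 64, 32, 0] -> [8, 64, 32, 0]
col 1: [0, 0, 8, 64] -> [8, 64, 0, 0]
col 2: [0, 4, 0, 4] -> [8, 0, 0, 0]
col 3: [2, 0, 0, 0] -> [2, 0, 0, 0]

Answer:  8  8  8  2
64 64  0  0
32  0  0  0
 0  0  0  0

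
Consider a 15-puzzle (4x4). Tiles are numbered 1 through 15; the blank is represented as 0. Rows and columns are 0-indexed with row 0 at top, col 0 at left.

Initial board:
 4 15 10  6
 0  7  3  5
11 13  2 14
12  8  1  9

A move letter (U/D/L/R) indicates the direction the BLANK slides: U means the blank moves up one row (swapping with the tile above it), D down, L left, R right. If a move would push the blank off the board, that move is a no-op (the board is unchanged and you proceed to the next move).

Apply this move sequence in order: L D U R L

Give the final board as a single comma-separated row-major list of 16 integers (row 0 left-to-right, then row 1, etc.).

Answer: 4, 15, 10, 6, 0, 7, 3, 5, 11, 13, 2, 14, 12, 8, 1, 9

Derivation:
After move 1 (L):
 4 15 10  6
 0  7  3  5
11 13  2 14
12  8  1  9

After move 2 (D):
 4 15 10  6
11  7  3  5
 0 13  2 14
12  8  1  9

After move 3 (U):
 4 15 10  6
 0  7  3  5
11 13  2 14
12  8  1  9

After move 4 (R):
 4 15 10  6
 7  0  3  5
11 13  2 14
12  8  1  9

After move 5 (L):
 4 15 10  6
 0  7  3  5
11 13  2 14
12  8  1  9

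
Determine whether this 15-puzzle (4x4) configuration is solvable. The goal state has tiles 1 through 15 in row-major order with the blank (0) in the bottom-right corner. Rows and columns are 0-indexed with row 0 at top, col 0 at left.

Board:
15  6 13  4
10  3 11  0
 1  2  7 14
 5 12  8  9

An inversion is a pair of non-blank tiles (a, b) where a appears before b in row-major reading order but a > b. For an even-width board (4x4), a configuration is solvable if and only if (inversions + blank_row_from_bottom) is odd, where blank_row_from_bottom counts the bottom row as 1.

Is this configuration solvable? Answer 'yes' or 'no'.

Inversions: 55
Blank is in row 1 (0-indexed from top), which is row 3 counting from the bottom (bottom = 1).
55 + 3 = 58, which is even, so the puzzle is not solvable.

Answer: no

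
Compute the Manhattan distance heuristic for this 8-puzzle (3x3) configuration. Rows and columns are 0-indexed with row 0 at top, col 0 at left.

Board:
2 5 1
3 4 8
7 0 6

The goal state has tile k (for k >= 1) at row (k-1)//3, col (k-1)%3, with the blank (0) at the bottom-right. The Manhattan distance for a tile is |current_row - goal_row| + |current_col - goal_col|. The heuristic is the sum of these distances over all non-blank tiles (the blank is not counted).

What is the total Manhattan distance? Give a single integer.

Answer: 11

Derivation:
Tile 2: at (0,0), goal (0,1), distance |0-0|+|0-1| = 1
Tile 5: at (0,1), goal (1,1), distance |0-1|+|1-1| = 1
Tile 1: at (0,2), goal (0,0), distance |0-0|+|2-0| = 2
Tile 3: at (1,0), goal (0,2), distance |1-0|+|0-2| = 3
Tile 4: at (1,1), goal (1,0), distance |1-1|+|1-0| = 1
Tile 8: at (1,2), goal (2,1), distance |1-2|+|2-1| = 2
Tile 7: at (2,0), goal (2,0), distance |2-2|+|0-0| = 0
Tile 6: at (2,2), goal (1,2), distance |2-1|+|2-2| = 1
Sum: 1 + 1 + 2 + 3 + 1 + 2 + 0 + 1 = 11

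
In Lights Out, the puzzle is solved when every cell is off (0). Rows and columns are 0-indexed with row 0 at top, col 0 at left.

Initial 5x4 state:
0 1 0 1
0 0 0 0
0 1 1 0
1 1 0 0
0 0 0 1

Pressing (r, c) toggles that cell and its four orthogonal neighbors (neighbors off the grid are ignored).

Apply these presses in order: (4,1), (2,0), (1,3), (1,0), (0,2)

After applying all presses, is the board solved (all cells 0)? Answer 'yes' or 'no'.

After press 1 at (4,1):
0 1 0 1
0 0 0 0
0 1 1 0
1 0 0 0
1 1 1 1

After press 2 at (2,0):
0 1 0 1
1 0 0 0
1 0 1 0
0 0 0 0
1 1 1 1

After press 3 at (1,3):
0 1 0 0
1 0 1 1
1 0 1 1
0 0 0 0
1 1 1 1

After press 4 at (1,0):
1 1 0 0
0 1 1 1
0 0 1 1
0 0 0 0
1 1 1 1

After press 5 at (0,2):
1 0 1 1
0 1 0 1
0 0 1 1
0 0 0 0
1 1 1 1

Lights still on: 11

Answer: no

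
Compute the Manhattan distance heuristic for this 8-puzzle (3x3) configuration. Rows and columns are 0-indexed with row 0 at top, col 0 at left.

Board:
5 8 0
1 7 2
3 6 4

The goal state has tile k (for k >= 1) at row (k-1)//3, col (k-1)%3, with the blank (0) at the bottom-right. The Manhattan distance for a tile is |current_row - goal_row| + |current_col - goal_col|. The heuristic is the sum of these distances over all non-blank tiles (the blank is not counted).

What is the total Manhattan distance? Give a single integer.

Answer: 18

Derivation:
Tile 5: at (0,0), goal (1,1), distance |0-1|+|0-1| = 2
Tile 8: at (0,1), goal (2,1), distance |0-2|+|1-1| = 2
Tile 1: at (1,0), goal (0,0), distance |1-0|+|0-0| = 1
Tile 7: at (1,1), goal (2,0), distance |1-2|+|1-0| = 2
Tile 2: at (1,2), goal (0,1), distance |1-0|+|2-1| = 2
Tile 3: at (2,0), goal (0,2), distance |2-0|+|0-2| = 4
Tile 6: at (2,1), goal (1,2), distance |2-1|+|1-2| = 2
Tile 4: at (2,2), goal (1,0), distance |2-1|+|2-0| = 3
Sum: 2 + 2 + 1 + 2 + 2 + 4 + 2 + 3 = 18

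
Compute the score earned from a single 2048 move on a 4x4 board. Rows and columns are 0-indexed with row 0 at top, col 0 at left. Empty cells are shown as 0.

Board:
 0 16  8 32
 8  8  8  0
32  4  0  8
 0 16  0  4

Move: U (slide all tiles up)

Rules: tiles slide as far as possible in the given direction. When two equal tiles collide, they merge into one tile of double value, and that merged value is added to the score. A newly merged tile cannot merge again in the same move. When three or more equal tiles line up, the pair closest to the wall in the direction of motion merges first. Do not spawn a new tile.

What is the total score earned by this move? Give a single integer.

Answer: 16

Derivation:
Slide up:
col 0: [0, 8, 32, 0] -> [8, 32, 0, 0]  score +0 (running 0)
col 1: [16, 8, 4, 16] -> [16, 8, 4, 16]  score +0 (running 0)
col 2: [8, 8, 0, 0] -> [16, 0, 0, 0]  score +16 (running 16)
col 3: [32, 0, 8, 4] -> [32, 8, 4, 0]  score +0 (running 16)
Board after move:
 8 16 16 32
32  8  0  8
 0  4  0  4
 0 16  0  0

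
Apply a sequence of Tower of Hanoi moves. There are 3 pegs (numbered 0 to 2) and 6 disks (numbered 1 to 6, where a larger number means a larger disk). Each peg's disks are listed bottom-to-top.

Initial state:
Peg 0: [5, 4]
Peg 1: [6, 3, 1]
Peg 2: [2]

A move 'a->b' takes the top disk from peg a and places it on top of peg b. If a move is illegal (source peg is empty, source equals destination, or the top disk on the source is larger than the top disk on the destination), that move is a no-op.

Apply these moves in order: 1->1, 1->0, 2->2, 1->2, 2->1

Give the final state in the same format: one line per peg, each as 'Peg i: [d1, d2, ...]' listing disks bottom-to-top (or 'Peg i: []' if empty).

After move 1 (1->1):
Peg 0: [5, 4]
Peg 1: [6, 3, 1]
Peg 2: [2]

After move 2 (1->0):
Peg 0: [5, 4, 1]
Peg 1: [6, 3]
Peg 2: [2]

After move 3 (2->2):
Peg 0: [5, 4, 1]
Peg 1: [6, 3]
Peg 2: [2]

After move 4 (1->2):
Peg 0: [5, 4, 1]
Peg 1: [6, 3]
Peg 2: [2]

After move 5 (2->1):
Peg 0: [5, 4, 1]
Peg 1: [6, 3, 2]
Peg 2: []

Answer: Peg 0: [5, 4, 1]
Peg 1: [6, 3, 2]
Peg 2: []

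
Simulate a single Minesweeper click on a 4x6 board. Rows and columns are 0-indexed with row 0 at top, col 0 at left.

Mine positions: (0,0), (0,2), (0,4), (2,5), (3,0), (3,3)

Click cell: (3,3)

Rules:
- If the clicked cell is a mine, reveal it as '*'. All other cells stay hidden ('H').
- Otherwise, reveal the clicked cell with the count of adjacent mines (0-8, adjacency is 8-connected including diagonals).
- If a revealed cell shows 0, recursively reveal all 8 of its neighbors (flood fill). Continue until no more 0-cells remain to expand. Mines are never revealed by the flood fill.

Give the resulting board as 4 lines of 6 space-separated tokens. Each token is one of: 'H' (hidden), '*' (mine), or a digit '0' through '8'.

H H H H H H
H H H H H H
H H H H H H
H H H * H H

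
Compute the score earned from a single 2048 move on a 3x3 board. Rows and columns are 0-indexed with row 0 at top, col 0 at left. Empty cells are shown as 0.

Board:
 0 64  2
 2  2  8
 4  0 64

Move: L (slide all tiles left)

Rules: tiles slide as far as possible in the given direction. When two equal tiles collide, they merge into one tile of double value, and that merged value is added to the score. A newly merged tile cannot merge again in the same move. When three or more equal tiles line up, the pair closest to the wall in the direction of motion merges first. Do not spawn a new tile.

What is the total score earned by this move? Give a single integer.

Answer: 4

Derivation:
Slide left:
row 0: [0, 64, 2] -> [64, 2, 0]  score +0 (running 0)
row 1: [2, 2, 8] -> [4, 8, 0]  score +4 (running 4)
row 2: [4, 0, 64] -> [4, 64, 0]  score +0 (running 4)
Board after move:
64  2  0
 4  8  0
 4 64  0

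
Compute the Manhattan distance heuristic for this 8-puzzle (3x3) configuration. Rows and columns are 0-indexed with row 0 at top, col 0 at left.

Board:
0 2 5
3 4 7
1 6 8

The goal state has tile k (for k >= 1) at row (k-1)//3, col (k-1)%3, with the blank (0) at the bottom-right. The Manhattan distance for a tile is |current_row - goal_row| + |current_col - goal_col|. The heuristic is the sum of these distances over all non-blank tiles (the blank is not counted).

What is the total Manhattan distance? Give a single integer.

Answer: 14

Derivation:
Tile 2: (0,1)->(0,1) = 0
Tile 5: (0,2)->(1,1) = 2
Tile 3: (1,0)->(0,2) = 3
Tile 4: (1,1)->(1,0) = 1
Tile 7: (1,2)->(2,0) = 3
Tile 1: (2,0)->(0,0) = 2
Tile 6: (2,1)->(1,2) = 2
Tile 8: (2,2)->(2,1) = 1
Sum: 0 + 2 + 3 + 1 + 3 + 2 + 2 + 1 = 14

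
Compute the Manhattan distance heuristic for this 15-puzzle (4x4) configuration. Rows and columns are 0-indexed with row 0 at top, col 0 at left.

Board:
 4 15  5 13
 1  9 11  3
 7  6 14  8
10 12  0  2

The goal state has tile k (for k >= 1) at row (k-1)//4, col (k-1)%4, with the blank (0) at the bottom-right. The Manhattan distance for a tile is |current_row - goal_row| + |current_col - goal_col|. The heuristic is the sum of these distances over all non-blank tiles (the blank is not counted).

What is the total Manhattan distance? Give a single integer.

Answer: 39

Derivation:
Tile 4: at (0,0), goal (0,3), distance |0-0|+|0-3| = 3
Tile 15: at (0,1), goal (3,2), distance |0-3|+|1-2| = 4
Tile 5: at (0,2), goal (1,0), distance |0-1|+|2-0| = 3
Tile 13: at (0,3), goal (3,0), distance |0-3|+|3-0| = 6
Tile 1: at (1,0), goal (0,0), distance |1-0|+|0-0| = 1
Tile 9: at (1,1), goal (2,0), distance |1-2|+|1-0| = 2
Tile 11: at (1,2), goal (2,2), distance |1-2|+|2-2| = 1
Tile 3: at (1,3), goal (0,2), distance |1-0|+|3-2| = 2
Tile 7: at (2,0), goal (1,2), distance |2-1|+|0-2| = 3
Tile 6: at (2,1), goal (1,1), distance |2-1|+|1-1| = 1
Tile 14: at (2,2), goal (3,1), distance |2-3|+|2-1| = 2
Tile 8: at (2,3), goal (1,3), distance |2-1|+|3-3| = 1
Tile 10: at (3,0), goal (2,1), distance |3-2|+|0-1| = 2
Tile 12: at (3,1), goal (2,3), distance |3-2|+|1-3| = 3
Tile 2: at (3,3), goal (0,1), distance |3-0|+|3-1| = 5
Sum: 3 + 4 + 3 + 6 + 1 + 2 + 1 + 2 + 3 + 1 + 2 + 1 + 2 + 3 + 5 = 39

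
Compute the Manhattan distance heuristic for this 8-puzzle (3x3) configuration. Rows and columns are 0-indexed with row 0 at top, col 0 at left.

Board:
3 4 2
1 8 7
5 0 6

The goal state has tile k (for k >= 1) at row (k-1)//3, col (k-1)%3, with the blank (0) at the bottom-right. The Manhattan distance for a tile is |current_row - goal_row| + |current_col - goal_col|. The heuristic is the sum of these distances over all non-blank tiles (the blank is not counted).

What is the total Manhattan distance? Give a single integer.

Answer: 13

Derivation:
Tile 3: at (0,0), goal (0,2), distance |0-0|+|0-2| = 2
Tile 4: at (0,1), goal (1,0), distance |0-1|+|1-0| = 2
Tile 2: at (0,2), goal (0,1), distance |0-0|+|2-1| = 1
Tile 1: at (1,0), goal (0,0), distance |1-0|+|0-0| = 1
Tile 8: at (1,1), goal (2,1), distance |1-2|+|1-1| = 1
Tile 7: at (1,2), goal (2,0), distance |1-2|+|2-0| = 3
Tile 5: at (2,0), goal (1,1), distance |2-1|+|0-1| = 2
Tile 6: at (2,2), goal (1,2), distance |2-1|+|2-2| = 1
Sum: 2 + 2 + 1 + 1 + 1 + 3 + 2 + 1 = 13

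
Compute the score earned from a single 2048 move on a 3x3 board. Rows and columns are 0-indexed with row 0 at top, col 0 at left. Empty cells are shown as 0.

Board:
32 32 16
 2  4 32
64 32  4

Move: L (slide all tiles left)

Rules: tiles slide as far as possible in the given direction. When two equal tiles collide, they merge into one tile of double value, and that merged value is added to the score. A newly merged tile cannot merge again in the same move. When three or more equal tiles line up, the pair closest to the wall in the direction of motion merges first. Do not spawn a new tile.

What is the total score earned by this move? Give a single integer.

Slide left:
row 0: [32, 32, 16] -> [64, 16, 0]  score +64 (running 64)
row 1: [2, 4, 32] -> [2, 4, 32]  score +0 (running 64)
row 2: [64, 32, 4] -> [64, 32, 4]  score +0 (running 64)
Board after move:
64 16  0
 2  4 32
64 32  4

Answer: 64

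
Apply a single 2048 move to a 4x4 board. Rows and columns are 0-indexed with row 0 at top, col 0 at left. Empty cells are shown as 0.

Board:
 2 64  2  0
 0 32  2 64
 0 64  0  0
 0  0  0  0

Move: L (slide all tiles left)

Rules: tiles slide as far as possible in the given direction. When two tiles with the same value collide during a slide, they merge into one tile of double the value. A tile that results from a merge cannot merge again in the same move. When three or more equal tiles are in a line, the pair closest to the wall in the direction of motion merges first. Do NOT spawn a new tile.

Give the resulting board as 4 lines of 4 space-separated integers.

Answer:  2 64  2  0
32  2 64  0
64  0  0  0
 0  0  0  0

Derivation:
Slide left:
row 0: [2, 64, 2, 0] -> [2, 64, 2, 0]
row 1: [0, 32, 2, 64] -> [32, 2, 64, 0]
row 2: [0, 64, 0, 0] -> [64, 0, 0, 0]
row 3: [0, 0, 0, 0] -> [0, 0, 0, 0]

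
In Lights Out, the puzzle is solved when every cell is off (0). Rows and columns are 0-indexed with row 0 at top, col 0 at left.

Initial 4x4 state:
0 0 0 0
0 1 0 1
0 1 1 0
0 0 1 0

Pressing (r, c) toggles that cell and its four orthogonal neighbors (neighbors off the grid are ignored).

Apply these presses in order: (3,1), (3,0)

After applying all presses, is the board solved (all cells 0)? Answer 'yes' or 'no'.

Answer: no

Derivation:
After press 1 at (3,1):
0 0 0 0
0 1 0 1
0 0 1 0
1 1 0 0

After press 2 at (3,0):
0 0 0 0
0 1 0 1
1 0 1 0
0 0 0 0

Lights still on: 4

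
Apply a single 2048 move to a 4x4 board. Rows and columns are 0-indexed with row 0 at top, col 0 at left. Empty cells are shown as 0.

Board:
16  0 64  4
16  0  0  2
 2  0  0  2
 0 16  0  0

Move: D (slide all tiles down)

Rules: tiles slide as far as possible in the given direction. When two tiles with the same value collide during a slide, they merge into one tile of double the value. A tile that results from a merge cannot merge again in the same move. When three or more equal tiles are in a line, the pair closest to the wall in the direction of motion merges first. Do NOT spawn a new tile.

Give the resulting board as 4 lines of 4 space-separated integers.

Answer:  0  0  0  0
 0  0  0  0
32  0  0  4
 2 16 64  4

Derivation:
Slide down:
col 0: [16, 16, 2, 0] -> [0, 0, 32, 2]
col 1: [0, 0, 0, 16] -> [0, 0, 0, 16]
col 2: [64, 0, 0, 0] -> [0, 0, 0, 64]
col 3: [4, 2, 2, 0] -> [0, 0, 4, 4]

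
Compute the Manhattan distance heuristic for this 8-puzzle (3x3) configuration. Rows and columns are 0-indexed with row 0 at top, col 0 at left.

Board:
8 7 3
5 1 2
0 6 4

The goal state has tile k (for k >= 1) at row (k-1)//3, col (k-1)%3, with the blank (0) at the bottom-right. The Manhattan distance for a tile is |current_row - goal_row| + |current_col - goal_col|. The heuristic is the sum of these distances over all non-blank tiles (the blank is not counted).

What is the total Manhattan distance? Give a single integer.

Answer: 16

Derivation:
Tile 8: at (0,0), goal (2,1), distance |0-2|+|0-1| = 3
Tile 7: at (0,1), goal (2,0), distance |0-2|+|1-0| = 3
Tile 3: at (0,2), goal (0,2), distance |0-0|+|2-2| = 0
Tile 5: at (1,0), goal (1,1), distance |1-1|+|0-1| = 1
Tile 1: at (1,1), goal (0,0), distance |1-0|+|1-0| = 2
Tile 2: at (1,2), goal (0,1), distance |1-0|+|2-1| = 2
Tile 6: at (2,1), goal (1,2), distance |2-1|+|1-2| = 2
Tile 4: at (2,2), goal (1,0), distance |2-1|+|2-0| = 3
Sum: 3 + 3 + 0 + 1 + 2 + 2 + 2 + 3 = 16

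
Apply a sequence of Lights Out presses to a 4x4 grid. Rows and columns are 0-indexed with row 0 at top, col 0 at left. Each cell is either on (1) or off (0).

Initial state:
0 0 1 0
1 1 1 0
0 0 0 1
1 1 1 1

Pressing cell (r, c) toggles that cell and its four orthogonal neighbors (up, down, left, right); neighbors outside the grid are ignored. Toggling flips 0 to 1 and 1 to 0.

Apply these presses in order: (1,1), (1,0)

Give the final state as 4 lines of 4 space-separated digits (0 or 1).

Answer: 1 1 1 0
1 1 0 0
1 1 0 1
1 1 1 1

Derivation:
After press 1 at (1,1):
0 1 1 0
0 0 0 0
0 1 0 1
1 1 1 1

After press 2 at (1,0):
1 1 1 0
1 1 0 0
1 1 0 1
1 1 1 1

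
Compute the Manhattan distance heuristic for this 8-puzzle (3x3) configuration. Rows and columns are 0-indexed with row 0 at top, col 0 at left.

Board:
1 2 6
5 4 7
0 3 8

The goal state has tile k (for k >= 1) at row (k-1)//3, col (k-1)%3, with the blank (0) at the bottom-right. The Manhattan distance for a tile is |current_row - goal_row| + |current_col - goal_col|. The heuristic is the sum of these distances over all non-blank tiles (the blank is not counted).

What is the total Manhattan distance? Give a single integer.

Answer: 10

Derivation:
Tile 1: (0,0)->(0,0) = 0
Tile 2: (0,1)->(0,1) = 0
Tile 6: (0,2)->(1,2) = 1
Tile 5: (1,0)->(1,1) = 1
Tile 4: (1,1)->(1,0) = 1
Tile 7: (1,2)->(2,0) = 3
Tile 3: (2,1)->(0,2) = 3
Tile 8: (2,2)->(2,1) = 1
Sum: 0 + 0 + 1 + 1 + 1 + 3 + 3 + 1 = 10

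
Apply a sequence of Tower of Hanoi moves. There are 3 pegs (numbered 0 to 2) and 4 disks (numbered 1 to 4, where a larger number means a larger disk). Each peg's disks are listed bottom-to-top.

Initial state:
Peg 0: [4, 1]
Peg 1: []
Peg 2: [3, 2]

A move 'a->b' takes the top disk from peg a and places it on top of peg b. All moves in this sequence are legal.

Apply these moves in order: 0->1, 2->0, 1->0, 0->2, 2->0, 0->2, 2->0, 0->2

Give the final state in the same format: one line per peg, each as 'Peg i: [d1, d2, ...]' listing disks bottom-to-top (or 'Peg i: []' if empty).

After move 1 (0->1):
Peg 0: [4]
Peg 1: [1]
Peg 2: [3, 2]

After move 2 (2->0):
Peg 0: [4, 2]
Peg 1: [1]
Peg 2: [3]

After move 3 (1->0):
Peg 0: [4, 2, 1]
Peg 1: []
Peg 2: [3]

After move 4 (0->2):
Peg 0: [4, 2]
Peg 1: []
Peg 2: [3, 1]

After move 5 (2->0):
Peg 0: [4, 2, 1]
Peg 1: []
Peg 2: [3]

After move 6 (0->2):
Peg 0: [4, 2]
Peg 1: []
Peg 2: [3, 1]

After move 7 (2->0):
Peg 0: [4, 2, 1]
Peg 1: []
Peg 2: [3]

After move 8 (0->2):
Peg 0: [4, 2]
Peg 1: []
Peg 2: [3, 1]

Answer: Peg 0: [4, 2]
Peg 1: []
Peg 2: [3, 1]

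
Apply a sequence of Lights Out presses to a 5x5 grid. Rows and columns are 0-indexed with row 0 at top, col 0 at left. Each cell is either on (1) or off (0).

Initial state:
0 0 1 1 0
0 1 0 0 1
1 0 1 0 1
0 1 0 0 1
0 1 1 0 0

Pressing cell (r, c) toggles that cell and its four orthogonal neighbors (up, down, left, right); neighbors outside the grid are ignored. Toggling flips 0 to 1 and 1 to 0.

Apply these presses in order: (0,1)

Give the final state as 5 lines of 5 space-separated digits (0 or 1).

After press 1 at (0,1):
1 1 0 1 0
0 0 0 0 1
1 0 1 0 1
0 1 0 0 1
0 1 1 0 0

Answer: 1 1 0 1 0
0 0 0 0 1
1 0 1 0 1
0 1 0 0 1
0 1 1 0 0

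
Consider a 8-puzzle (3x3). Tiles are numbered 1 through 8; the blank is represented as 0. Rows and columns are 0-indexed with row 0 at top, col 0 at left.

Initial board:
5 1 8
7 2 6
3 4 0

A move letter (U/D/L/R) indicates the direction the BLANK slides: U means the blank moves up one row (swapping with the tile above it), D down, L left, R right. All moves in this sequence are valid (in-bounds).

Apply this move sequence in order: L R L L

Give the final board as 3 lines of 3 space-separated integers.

Answer: 5 1 8
7 2 6
0 3 4

Derivation:
After move 1 (L):
5 1 8
7 2 6
3 0 4

After move 2 (R):
5 1 8
7 2 6
3 4 0

After move 3 (L):
5 1 8
7 2 6
3 0 4

After move 4 (L):
5 1 8
7 2 6
0 3 4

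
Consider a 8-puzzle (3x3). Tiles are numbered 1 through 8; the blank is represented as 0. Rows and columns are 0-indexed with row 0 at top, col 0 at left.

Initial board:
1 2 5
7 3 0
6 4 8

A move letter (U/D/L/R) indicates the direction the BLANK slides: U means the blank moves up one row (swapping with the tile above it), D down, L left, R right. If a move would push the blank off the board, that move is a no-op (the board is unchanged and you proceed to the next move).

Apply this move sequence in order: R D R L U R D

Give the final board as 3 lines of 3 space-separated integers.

After move 1 (R):
1 2 5
7 3 0
6 4 8

After move 2 (D):
1 2 5
7 3 8
6 4 0

After move 3 (R):
1 2 5
7 3 8
6 4 0

After move 4 (L):
1 2 5
7 3 8
6 0 4

After move 5 (U):
1 2 5
7 0 8
6 3 4

After move 6 (R):
1 2 5
7 8 0
6 3 4

After move 7 (D):
1 2 5
7 8 4
6 3 0

Answer: 1 2 5
7 8 4
6 3 0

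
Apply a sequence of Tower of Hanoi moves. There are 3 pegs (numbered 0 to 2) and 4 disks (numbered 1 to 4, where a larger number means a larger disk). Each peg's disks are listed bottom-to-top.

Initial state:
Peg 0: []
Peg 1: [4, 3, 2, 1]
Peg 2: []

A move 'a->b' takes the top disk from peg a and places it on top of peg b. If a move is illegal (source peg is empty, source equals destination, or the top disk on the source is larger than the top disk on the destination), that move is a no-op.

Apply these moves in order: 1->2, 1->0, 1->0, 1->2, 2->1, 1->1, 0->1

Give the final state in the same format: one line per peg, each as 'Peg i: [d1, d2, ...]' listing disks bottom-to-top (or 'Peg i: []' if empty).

Answer: Peg 0: [2]
Peg 1: [4, 3, 1]
Peg 2: []

Derivation:
After move 1 (1->2):
Peg 0: []
Peg 1: [4, 3, 2]
Peg 2: [1]

After move 2 (1->0):
Peg 0: [2]
Peg 1: [4, 3]
Peg 2: [1]

After move 3 (1->0):
Peg 0: [2]
Peg 1: [4, 3]
Peg 2: [1]

After move 4 (1->2):
Peg 0: [2]
Peg 1: [4, 3]
Peg 2: [1]

After move 5 (2->1):
Peg 0: [2]
Peg 1: [4, 3, 1]
Peg 2: []

After move 6 (1->1):
Peg 0: [2]
Peg 1: [4, 3, 1]
Peg 2: []

After move 7 (0->1):
Peg 0: [2]
Peg 1: [4, 3, 1]
Peg 2: []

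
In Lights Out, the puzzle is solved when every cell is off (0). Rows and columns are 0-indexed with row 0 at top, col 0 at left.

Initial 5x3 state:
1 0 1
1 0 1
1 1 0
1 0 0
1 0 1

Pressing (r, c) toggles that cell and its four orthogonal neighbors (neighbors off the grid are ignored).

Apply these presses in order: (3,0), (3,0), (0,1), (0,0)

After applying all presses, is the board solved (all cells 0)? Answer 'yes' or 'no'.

Answer: no

Derivation:
After press 1 at (3,0):
1 0 1
1 0 1
0 1 0
0 1 0
0 0 1

After press 2 at (3,0):
1 0 1
1 0 1
1 1 0
1 0 0
1 0 1

After press 3 at (0,1):
0 1 0
1 1 1
1 1 0
1 0 0
1 0 1

After press 4 at (0,0):
1 0 0
0 1 1
1 1 0
1 0 0
1 0 1

Lights still on: 8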